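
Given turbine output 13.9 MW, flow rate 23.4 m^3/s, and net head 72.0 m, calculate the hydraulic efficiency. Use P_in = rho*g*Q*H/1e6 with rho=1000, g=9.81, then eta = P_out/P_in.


P_in = 1000 * 9.81 * 23.4 * 72.0 / 1e6 = 16.5279 MW
eta = 13.9 / 16.5279 = 0.8410


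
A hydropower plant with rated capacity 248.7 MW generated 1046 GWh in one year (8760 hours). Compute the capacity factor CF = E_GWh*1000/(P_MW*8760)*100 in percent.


CF = 1046 * 1000 / (248.7 * 8760) * 100 = 48.0122 %


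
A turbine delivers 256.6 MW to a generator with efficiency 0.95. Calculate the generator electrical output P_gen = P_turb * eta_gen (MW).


P_gen = 256.6 * 0.95 = 243.7700 MW


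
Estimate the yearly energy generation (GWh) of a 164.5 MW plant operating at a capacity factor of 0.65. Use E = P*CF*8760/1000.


E = 164.5 * 0.65 * 8760 / 1000 = 936.6630 GWh


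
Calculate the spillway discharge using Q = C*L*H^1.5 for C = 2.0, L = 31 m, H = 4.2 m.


Q = 2.0 * 31 * 4.2^1.5 = 533.6612 m^3/s


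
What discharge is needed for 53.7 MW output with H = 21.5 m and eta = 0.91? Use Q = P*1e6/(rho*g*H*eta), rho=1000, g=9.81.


Q = 53.7 * 1e6 / (1000 * 9.81 * 21.5 * 0.91) = 279.7856 m^3/s


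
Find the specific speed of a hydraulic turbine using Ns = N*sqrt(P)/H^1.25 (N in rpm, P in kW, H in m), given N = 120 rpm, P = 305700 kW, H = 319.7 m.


Ns = 120 * 305700^0.5 / 319.7^1.25 = 49.0796


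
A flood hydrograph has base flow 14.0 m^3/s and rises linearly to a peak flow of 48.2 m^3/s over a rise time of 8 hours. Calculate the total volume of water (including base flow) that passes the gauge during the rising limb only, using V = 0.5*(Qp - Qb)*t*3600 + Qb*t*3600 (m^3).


V = 0.5*(48.2 - 14.0)*8*3600 + 14.0*8*3600 = 895680.0000 m^3


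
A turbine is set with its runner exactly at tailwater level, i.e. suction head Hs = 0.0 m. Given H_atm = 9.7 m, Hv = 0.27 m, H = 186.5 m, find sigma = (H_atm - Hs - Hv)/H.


sigma = (9.7 - 0.0 - 0.27) / 186.5 = 0.0506


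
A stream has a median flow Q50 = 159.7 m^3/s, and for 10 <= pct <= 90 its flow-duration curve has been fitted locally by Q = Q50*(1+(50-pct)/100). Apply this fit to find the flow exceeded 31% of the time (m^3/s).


Q = 159.7 * (1 + (50 - 31)/100) = 190.0430 m^3/s


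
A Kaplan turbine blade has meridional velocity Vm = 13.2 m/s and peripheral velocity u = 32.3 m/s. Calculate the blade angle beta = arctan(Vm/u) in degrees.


beta = arctan(13.2 / 32.3) = 22.2283 degrees


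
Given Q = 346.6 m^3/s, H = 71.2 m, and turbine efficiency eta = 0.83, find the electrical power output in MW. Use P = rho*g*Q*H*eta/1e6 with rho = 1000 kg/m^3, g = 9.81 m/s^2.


P = 1000 * 9.81 * 346.6 * 71.2 * 0.83 / 1e6 = 200.9350 MW


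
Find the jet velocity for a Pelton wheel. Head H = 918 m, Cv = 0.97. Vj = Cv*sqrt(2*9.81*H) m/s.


Vj = 0.97 * sqrt(2*9.81*918) = 130.1795 m/s


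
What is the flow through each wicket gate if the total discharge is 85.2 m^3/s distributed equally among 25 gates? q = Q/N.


q = 85.2 / 25 = 3.4080 m^3/s


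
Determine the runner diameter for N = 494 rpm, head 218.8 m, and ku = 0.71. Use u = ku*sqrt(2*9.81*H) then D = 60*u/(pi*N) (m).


u = 0.71 * sqrt(2*9.81*218.8) = 46.5191 m/s
D = 60 * 46.5191 / (pi * 494) = 1.7985 m


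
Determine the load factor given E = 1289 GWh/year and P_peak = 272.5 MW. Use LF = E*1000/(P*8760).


LF = 1289 * 1000 / (272.5 * 8760) = 0.5400


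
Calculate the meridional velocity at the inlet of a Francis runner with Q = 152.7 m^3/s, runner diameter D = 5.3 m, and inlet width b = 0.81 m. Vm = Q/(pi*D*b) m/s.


Vm = 152.7 / (pi * 5.3 * 0.81) = 11.3221 m/s


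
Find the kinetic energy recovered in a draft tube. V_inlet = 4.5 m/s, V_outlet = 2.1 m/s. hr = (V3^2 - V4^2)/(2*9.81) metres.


hr = (4.5^2 - 2.1^2) / (2*9.81) = 0.8073 m


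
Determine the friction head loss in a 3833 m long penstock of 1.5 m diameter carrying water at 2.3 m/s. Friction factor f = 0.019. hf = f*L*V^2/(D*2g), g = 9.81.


hf = 0.019 * 3833 * 2.3^2 / (1.5 * 2 * 9.81) = 13.0905 m


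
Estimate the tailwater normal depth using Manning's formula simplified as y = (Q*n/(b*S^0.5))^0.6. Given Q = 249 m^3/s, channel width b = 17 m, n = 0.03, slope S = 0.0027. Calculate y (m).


y = (249 * 0.03 / (17 * 0.0027^0.5))^0.6 = 3.6001 m


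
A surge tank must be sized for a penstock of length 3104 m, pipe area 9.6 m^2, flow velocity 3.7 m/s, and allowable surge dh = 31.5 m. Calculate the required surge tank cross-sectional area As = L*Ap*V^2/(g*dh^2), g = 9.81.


As = 3104 * 9.6 * 3.7^2 / (9.81 * 31.5^2) = 41.9089 m^2


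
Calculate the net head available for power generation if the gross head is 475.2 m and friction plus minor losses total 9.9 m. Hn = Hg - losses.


Hn = 475.2 - 9.9 = 465.3000 m


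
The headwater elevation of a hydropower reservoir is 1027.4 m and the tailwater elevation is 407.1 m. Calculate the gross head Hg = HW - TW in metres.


Hg = 1027.4 - 407.1 = 620.3000 m


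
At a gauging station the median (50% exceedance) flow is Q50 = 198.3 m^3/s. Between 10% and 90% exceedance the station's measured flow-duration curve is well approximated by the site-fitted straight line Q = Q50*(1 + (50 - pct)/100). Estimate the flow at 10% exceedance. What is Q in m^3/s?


Q = 198.3 * (1 + (50 - 10)/100) = 277.6200 m^3/s


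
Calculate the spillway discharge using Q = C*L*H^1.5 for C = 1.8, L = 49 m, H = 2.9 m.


Q = 1.8 * 49 * 2.9^1.5 = 435.5776 m^3/s


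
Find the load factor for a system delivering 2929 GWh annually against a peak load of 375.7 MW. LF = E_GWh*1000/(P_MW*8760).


LF = 2929 * 1000 / (375.7 * 8760) = 0.8900


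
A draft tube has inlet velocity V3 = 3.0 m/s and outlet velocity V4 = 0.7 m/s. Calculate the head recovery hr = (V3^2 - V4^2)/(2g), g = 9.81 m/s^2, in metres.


hr = (3.0^2 - 0.7^2) / (2*9.81) = 0.4337 m


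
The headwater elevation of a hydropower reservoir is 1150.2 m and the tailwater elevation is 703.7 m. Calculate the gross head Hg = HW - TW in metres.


Hg = 1150.2 - 703.7 = 446.5000 m


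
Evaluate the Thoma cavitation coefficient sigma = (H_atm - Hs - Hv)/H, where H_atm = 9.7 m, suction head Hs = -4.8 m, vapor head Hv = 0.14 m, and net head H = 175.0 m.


sigma = (9.7 - (-4.8) - 0.14) / 175.0 = 0.0821


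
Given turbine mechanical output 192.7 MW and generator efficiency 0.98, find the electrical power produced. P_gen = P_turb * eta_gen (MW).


P_gen = 192.7 * 0.98 = 188.8460 MW


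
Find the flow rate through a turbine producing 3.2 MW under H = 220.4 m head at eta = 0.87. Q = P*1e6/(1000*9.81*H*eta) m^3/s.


Q = 3.2 * 1e6 / (1000 * 9.81 * 220.4 * 0.87) = 1.7012 m^3/s


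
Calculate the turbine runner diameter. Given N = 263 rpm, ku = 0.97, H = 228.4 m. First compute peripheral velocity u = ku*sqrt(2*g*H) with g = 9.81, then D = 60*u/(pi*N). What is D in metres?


u = 0.97 * sqrt(2*9.81*228.4) = 64.9336 m/s
D = 60 * 64.9336 / (pi * 263) = 4.7154 m


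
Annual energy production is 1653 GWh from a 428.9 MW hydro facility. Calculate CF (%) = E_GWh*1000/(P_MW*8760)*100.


CF = 1653 * 1000 / (428.9 * 8760) * 100 = 43.9960 %


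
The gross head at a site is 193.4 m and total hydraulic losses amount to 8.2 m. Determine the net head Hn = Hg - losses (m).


Hn = 193.4 - 8.2 = 185.2000 m


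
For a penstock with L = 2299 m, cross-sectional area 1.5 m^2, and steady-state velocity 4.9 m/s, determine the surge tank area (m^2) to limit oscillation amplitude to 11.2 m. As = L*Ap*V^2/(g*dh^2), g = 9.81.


As = 2299 * 1.5 * 4.9^2 / (9.81 * 11.2^2) = 67.2849 m^2


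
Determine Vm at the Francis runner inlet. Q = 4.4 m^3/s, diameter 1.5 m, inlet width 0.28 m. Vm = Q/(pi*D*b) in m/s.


Vm = 4.4 / (pi * 1.5 * 0.28) = 3.3347 m/s


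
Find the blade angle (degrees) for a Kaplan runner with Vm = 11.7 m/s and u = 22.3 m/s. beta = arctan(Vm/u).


beta = arctan(11.7 / 22.3) = 27.6844 degrees


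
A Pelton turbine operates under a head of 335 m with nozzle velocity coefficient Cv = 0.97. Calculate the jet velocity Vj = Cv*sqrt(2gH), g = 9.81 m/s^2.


Vj = 0.97 * sqrt(2*9.81*335) = 78.6400 m/s


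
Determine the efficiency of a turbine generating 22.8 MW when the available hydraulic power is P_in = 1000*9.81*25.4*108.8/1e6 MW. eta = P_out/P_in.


P_in = 1000 * 9.81 * 25.4 * 108.8 / 1e6 = 27.1101 MW
eta = 22.8 / 27.1101 = 0.8410


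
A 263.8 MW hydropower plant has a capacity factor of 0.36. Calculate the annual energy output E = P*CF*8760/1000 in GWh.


E = 263.8 * 0.36 * 8760 / 1000 = 831.9197 GWh


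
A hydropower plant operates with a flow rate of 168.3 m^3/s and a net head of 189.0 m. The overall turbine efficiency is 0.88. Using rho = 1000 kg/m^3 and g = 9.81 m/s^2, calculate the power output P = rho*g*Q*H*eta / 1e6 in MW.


P = 1000 * 9.81 * 168.3 * 189.0 * 0.88 / 1e6 = 274.5981 MW


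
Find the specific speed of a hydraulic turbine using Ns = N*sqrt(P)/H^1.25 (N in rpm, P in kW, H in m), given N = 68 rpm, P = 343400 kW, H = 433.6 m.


Ns = 68 * 343400^0.5 / 433.6^1.25 = 20.1394


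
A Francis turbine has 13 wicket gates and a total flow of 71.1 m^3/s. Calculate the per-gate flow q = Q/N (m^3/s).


q = 71.1 / 13 = 5.4692 m^3/s


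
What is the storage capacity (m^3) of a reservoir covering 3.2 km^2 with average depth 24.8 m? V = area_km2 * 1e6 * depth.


V = 3.2 * 1e6 * 24.8 = 7.9360e+07 m^3


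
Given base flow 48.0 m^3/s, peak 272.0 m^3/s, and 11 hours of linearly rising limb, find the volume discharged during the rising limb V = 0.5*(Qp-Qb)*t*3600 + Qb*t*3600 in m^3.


V = 0.5*(272.0 - 48.0)*11*3600 + 48.0*11*3600 = 6.3360e+06 m^3


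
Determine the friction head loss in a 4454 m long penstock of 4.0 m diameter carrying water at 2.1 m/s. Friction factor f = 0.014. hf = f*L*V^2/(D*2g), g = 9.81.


hf = 0.014 * 4454 * 2.1^2 / (4.0 * 2 * 9.81) = 3.5039 m


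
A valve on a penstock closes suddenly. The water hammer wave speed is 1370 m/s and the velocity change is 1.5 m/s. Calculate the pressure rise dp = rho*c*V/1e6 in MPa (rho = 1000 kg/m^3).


dp = 1000 * 1370 * 1.5 / 1e6 = 2.0550 MPa


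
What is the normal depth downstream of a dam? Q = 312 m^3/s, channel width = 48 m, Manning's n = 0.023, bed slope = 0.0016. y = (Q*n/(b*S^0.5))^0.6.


y = (312 * 0.023 / (48 * 0.0016^0.5))^0.6 = 2.2057 m


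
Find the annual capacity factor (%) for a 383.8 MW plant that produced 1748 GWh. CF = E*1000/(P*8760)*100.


CF = 1748 * 1000 / (383.8 * 8760) * 100 = 51.9915 %


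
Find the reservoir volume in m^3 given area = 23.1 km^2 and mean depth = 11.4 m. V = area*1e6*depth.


V = 23.1 * 1e6 * 11.4 = 2.6334e+08 m^3


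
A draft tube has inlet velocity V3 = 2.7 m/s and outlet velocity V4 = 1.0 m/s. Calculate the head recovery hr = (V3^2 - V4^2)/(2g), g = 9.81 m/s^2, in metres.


hr = (2.7^2 - 1.0^2) / (2*9.81) = 0.3206 m


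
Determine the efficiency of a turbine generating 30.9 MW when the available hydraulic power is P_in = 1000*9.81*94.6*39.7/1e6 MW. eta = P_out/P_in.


P_in = 1000 * 9.81 * 94.6 * 39.7 / 1e6 = 36.8426 MW
eta = 30.9 / 36.8426 = 0.8387


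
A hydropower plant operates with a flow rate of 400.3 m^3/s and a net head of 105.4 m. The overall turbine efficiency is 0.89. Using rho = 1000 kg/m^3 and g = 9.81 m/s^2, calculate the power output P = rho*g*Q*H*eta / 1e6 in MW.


P = 1000 * 9.81 * 400.3 * 105.4 * 0.89 / 1e6 = 368.3708 MW


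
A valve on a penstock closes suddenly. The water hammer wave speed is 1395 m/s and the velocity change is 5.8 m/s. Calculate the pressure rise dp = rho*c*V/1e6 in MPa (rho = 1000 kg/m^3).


dp = 1000 * 1395 * 5.8 / 1e6 = 8.0910 MPa


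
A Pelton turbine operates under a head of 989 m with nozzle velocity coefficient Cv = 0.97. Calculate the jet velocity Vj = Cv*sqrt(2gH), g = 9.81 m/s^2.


Vj = 0.97 * sqrt(2*9.81*989) = 135.1199 m/s


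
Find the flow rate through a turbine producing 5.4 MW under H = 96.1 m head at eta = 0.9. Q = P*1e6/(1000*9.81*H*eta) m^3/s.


Q = 5.4 * 1e6 / (1000 * 9.81 * 96.1 * 0.9) = 6.3644 m^3/s


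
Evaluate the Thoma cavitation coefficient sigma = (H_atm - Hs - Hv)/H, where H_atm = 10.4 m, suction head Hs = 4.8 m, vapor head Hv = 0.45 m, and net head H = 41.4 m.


sigma = (10.4 - 4.8 - 0.45) / 41.4 = 0.1244


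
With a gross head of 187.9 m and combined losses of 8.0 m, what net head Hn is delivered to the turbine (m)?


Hn = 187.9 - 8.0 = 179.9000 m


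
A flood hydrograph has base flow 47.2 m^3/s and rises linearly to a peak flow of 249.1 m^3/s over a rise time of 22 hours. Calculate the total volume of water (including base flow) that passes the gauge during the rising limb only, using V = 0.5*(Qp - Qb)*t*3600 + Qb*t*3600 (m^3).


V = 0.5*(249.1 - 47.2)*22*3600 + 47.2*22*3600 = 1.1733e+07 m^3


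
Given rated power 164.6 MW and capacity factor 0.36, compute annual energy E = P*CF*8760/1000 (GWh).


E = 164.6 * 0.36 * 8760 / 1000 = 519.0826 GWh


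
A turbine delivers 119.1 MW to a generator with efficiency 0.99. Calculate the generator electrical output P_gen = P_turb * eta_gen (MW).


P_gen = 119.1 * 0.99 = 117.9090 MW


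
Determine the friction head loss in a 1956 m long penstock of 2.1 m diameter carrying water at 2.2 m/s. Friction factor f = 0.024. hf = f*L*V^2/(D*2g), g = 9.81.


hf = 0.024 * 1956 * 2.2^2 / (2.1 * 2 * 9.81) = 5.5145 m


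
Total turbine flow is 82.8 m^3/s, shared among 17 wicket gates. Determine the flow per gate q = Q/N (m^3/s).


q = 82.8 / 17 = 4.8706 m^3/s


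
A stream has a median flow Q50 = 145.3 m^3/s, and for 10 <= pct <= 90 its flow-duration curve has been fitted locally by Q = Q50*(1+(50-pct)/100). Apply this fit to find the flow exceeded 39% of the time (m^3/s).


Q = 145.3 * (1 + (50 - 39)/100) = 161.2830 m^3/s


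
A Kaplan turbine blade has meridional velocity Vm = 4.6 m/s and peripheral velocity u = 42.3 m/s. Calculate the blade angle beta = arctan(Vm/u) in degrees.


beta = arctan(4.6 / 42.3) = 6.2064 degrees


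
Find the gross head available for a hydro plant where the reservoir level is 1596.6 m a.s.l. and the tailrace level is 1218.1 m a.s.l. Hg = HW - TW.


Hg = 1596.6 - 1218.1 = 378.5000 m


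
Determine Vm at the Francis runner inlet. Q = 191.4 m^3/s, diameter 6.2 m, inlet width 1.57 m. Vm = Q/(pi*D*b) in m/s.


Vm = 191.4 / (pi * 6.2 * 1.57) = 6.2589 m/s


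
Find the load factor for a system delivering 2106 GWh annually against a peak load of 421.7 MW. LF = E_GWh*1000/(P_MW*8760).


LF = 2106 * 1000 / (421.7 * 8760) = 0.5701


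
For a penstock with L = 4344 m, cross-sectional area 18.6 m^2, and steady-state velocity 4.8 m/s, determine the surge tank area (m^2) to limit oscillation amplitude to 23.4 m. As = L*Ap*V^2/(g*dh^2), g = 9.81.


As = 4344 * 18.6 * 4.8^2 / (9.81 * 23.4^2) = 346.5649 m^2


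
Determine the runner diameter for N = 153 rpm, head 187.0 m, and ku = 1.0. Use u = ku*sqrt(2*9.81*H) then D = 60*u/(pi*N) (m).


u = 1.0 * sqrt(2*9.81*187.0) = 60.5718 m/s
D = 60 * 60.5718 / (pi * 153) = 7.5610 m


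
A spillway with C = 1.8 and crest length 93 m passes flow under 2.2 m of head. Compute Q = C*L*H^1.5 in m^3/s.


Q = 1.8 * 93 * 2.2^1.5 = 546.2475 m^3/s


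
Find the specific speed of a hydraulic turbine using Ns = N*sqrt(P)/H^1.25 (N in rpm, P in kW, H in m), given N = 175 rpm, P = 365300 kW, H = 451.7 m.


Ns = 175 * 365300^0.5 / 451.7^1.25 = 50.7926


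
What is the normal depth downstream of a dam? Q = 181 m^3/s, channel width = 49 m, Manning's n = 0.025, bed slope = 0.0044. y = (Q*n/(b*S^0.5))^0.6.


y = (181 * 0.025 / (49 * 0.0044^0.5))^0.6 = 1.2196 m


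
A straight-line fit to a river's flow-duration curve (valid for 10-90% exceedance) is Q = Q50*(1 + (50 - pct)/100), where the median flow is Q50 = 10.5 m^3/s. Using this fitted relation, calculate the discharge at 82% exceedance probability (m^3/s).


Q = 10.5 * (1 + (50 - 82)/100) = 7.1400 m^3/s


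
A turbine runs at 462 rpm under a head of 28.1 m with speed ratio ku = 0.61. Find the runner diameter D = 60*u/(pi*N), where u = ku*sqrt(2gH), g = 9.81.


u = 0.61 * sqrt(2*9.81*28.1) = 14.3230 m/s
D = 60 * 14.3230 / (pi * 462) = 0.5921 m


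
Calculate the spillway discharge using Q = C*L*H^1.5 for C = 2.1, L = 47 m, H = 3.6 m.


Q = 2.1 * 47 * 3.6^1.5 = 674.1723 m^3/s


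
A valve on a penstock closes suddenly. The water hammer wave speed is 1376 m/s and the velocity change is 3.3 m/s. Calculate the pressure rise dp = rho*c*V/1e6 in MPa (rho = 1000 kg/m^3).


dp = 1000 * 1376 * 3.3 / 1e6 = 4.5408 MPa


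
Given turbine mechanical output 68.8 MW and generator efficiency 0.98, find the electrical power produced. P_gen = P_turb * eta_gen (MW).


P_gen = 68.8 * 0.98 = 67.4240 MW


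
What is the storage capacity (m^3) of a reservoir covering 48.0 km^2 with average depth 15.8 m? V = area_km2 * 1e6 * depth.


V = 48.0 * 1e6 * 15.8 = 7.5840e+08 m^3


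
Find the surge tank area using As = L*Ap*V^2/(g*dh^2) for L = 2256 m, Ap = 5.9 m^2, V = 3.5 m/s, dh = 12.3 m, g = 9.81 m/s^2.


As = 2256 * 5.9 * 3.5^2 / (9.81 * 12.3^2) = 109.8621 m^2


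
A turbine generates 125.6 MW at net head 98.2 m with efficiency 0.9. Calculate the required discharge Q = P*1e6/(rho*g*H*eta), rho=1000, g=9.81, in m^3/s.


Q = 125.6 * 1e6 / (1000 * 9.81 * 98.2 * 0.9) = 144.8661 m^3/s


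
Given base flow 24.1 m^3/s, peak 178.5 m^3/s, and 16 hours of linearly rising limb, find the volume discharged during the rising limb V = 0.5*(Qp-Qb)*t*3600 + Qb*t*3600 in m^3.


V = 0.5*(178.5 - 24.1)*16*3600 + 24.1*16*3600 = 5.8349e+06 m^3


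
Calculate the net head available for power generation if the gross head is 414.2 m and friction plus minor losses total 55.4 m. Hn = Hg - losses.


Hn = 414.2 - 55.4 = 358.8000 m


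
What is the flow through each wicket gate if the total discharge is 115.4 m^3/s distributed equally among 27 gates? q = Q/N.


q = 115.4 / 27 = 4.2741 m^3/s


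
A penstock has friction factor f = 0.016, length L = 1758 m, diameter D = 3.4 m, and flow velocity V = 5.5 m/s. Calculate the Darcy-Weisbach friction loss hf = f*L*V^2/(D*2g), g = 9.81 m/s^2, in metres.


hf = 0.016 * 1758 * 5.5^2 / (3.4 * 2 * 9.81) = 12.7552 m


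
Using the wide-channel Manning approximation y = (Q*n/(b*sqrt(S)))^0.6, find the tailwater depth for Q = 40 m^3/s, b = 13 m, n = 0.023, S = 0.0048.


y = (40 * 0.023 / (13 * 0.0048^0.5))^0.6 = 1.0128 m


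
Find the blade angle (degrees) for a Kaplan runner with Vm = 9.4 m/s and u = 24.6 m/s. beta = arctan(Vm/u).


beta = arctan(9.4 / 24.6) = 20.9125 degrees


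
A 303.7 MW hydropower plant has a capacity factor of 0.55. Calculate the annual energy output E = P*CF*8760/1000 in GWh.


E = 303.7 * 0.55 * 8760 / 1000 = 1463.2266 GWh


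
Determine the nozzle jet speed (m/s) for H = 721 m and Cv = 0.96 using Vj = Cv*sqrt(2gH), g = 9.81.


Vj = 0.96 * sqrt(2*9.81*721) = 114.1796 m/s


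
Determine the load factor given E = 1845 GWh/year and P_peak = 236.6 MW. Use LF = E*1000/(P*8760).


LF = 1845 * 1000 / (236.6 * 8760) = 0.8902


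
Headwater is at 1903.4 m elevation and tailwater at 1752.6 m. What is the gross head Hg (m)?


Hg = 1903.4 - 1752.6 = 150.8000 m


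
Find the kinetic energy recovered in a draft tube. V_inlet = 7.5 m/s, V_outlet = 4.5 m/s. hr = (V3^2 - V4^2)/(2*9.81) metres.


hr = (7.5^2 - 4.5^2) / (2*9.81) = 1.8349 m


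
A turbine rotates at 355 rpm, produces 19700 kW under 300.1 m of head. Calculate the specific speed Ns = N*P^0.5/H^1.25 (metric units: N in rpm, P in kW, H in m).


Ns = 355 * 19700^0.5 / 300.1^1.25 = 39.8914


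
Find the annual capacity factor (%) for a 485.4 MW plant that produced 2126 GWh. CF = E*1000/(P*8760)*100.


CF = 2126 * 1000 / (485.4 * 8760) * 100 = 49.9988 %


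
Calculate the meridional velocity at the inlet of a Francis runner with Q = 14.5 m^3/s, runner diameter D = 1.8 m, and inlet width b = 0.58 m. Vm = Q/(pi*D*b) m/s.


Vm = 14.5 / (pi * 1.8 * 0.58) = 4.4210 m/s


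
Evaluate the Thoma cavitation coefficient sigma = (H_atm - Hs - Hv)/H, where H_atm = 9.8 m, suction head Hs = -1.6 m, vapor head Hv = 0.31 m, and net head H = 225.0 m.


sigma = (9.8 - (-1.6) - 0.31) / 225.0 = 0.0493


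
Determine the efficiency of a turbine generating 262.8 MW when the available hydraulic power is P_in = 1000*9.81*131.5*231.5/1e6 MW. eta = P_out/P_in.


P_in = 1000 * 9.81 * 131.5 * 231.5 / 1e6 = 298.6385 MW
eta = 262.8 / 298.6385 = 0.8800


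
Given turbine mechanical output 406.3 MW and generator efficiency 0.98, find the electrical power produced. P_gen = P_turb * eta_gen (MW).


P_gen = 406.3 * 0.98 = 398.1740 MW


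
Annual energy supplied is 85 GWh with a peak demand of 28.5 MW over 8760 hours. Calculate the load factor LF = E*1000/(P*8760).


LF = 85 * 1000 / (28.5 * 8760) = 0.3405


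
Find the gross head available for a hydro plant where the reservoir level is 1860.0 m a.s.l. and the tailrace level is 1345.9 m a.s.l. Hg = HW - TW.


Hg = 1860.0 - 1345.9 = 514.1000 m


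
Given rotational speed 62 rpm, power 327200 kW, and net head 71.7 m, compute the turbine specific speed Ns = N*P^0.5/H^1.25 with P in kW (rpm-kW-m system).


Ns = 62 * 327200^0.5 / 71.7^1.25 = 169.9806


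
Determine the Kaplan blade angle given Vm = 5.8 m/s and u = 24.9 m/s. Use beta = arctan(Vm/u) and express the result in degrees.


beta = arctan(5.8 / 24.9) = 13.1122 degrees


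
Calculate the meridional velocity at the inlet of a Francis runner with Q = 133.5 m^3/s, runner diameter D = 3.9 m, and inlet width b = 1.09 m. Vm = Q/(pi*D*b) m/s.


Vm = 133.5 / (pi * 3.9 * 1.09) = 9.9963 m/s


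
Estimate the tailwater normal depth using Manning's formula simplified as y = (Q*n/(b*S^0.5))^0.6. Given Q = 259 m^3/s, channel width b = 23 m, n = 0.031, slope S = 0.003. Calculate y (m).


y = (259 * 0.031 / (23 * 0.003^0.5))^0.6 = 3.0383 m


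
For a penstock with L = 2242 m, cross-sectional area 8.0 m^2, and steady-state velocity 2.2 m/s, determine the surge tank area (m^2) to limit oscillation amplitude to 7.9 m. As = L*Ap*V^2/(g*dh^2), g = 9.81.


As = 2242 * 8.0 * 2.2^2 / (9.81 * 7.9^2) = 141.7907 m^2


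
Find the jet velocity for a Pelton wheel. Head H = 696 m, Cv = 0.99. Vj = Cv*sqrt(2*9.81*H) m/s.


Vj = 0.99 * sqrt(2*9.81*696) = 115.6883 m/s


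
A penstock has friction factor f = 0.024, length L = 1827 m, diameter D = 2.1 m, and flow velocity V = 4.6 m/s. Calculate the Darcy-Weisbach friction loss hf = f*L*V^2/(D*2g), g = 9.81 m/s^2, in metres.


hf = 0.024 * 1827 * 4.6^2 / (2.1 * 2 * 9.81) = 22.5189 m


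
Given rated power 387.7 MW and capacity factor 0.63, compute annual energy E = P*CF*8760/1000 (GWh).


E = 387.7 * 0.63 * 8760 / 1000 = 2139.6388 GWh


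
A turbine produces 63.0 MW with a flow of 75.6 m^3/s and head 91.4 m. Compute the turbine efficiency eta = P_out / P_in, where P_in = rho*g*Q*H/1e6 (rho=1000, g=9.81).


P_in = 1000 * 9.81 * 75.6 * 91.4 / 1e6 = 67.7855 MW
eta = 63.0 / 67.7855 = 0.9294


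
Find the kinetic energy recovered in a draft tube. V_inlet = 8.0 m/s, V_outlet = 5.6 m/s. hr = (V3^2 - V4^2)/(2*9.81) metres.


hr = (8.0^2 - 5.6^2) / (2*9.81) = 1.6636 m


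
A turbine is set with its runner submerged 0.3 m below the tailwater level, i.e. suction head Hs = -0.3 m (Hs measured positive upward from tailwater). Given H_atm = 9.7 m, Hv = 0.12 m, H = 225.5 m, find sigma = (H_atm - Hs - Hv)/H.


sigma = (9.7 - (-0.3) - 0.12) / 225.5 = 0.0438


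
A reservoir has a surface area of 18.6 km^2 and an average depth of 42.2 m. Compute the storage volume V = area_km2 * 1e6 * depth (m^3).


V = 18.6 * 1e6 * 42.2 = 7.8492e+08 m^3


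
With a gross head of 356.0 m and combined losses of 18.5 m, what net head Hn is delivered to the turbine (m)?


Hn = 356.0 - 18.5 = 337.5000 m


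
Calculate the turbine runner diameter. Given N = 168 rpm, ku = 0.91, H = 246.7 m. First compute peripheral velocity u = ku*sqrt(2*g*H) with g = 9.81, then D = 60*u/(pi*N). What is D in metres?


u = 0.91 * sqrt(2*9.81*246.7) = 63.3105 m/s
D = 60 * 63.3105 / (pi * 168) = 7.1973 m


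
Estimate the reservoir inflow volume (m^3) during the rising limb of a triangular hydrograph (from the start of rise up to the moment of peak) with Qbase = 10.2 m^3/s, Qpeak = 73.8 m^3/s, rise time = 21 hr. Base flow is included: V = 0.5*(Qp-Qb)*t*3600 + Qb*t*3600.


V = 0.5*(73.8 - 10.2)*21*3600 + 10.2*21*3600 = 3.1752e+06 m^3


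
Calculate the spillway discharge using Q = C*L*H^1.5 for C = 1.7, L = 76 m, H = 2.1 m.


Q = 1.7 * 76 * 2.1^1.5 = 393.1800 m^3/s


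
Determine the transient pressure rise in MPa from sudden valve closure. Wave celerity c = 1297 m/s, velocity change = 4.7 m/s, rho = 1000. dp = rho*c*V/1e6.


dp = 1000 * 1297 * 4.7 / 1e6 = 6.0959 MPa


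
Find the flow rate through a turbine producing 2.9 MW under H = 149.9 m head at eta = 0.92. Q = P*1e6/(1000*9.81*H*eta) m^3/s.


Q = 2.9 * 1e6 / (1000 * 9.81 * 149.9 * 0.92) = 2.1436 m^3/s


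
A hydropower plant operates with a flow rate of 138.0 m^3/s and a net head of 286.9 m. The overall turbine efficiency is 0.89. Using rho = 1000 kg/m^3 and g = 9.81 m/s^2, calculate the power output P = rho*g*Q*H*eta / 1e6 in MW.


P = 1000 * 9.81 * 138.0 * 286.9 * 0.89 / 1e6 = 345.6755 MW


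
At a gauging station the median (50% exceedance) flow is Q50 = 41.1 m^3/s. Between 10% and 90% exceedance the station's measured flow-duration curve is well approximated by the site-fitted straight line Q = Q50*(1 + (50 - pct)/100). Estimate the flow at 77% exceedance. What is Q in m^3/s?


Q = 41.1 * (1 + (50 - 77)/100) = 30.0030 m^3/s


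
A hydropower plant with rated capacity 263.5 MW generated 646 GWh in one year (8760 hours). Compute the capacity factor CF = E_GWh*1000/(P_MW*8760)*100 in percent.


CF = 646 * 1000 / (263.5 * 8760) * 100 = 27.9864 %


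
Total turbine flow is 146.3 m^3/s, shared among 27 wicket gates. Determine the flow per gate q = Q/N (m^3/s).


q = 146.3 / 27 = 5.4185 m^3/s


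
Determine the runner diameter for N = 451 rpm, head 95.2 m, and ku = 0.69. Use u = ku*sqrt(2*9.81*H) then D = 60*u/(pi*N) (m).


u = 0.69 * sqrt(2*9.81*95.2) = 29.8206 m/s
D = 60 * 29.8206 / (pi * 451) = 1.2628 m


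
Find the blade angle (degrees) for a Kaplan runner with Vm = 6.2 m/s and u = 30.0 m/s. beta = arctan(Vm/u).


beta = arctan(6.2 / 30.0) = 11.6767 degrees


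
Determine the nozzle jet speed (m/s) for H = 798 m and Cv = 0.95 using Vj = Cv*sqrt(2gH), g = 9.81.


Vj = 0.95 * sqrt(2*9.81*798) = 118.8706 m/s


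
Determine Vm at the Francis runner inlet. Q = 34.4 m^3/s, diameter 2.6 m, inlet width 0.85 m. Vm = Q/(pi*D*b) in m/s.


Vm = 34.4 / (pi * 2.6 * 0.85) = 4.9547 m/s


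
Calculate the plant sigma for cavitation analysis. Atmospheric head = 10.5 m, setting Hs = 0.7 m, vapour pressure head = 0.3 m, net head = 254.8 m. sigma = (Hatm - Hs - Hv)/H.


sigma = (10.5 - 0.7 - 0.3) / 254.8 = 0.0373


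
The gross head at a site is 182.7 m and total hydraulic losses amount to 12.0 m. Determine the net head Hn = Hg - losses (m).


Hn = 182.7 - 12.0 = 170.7000 m


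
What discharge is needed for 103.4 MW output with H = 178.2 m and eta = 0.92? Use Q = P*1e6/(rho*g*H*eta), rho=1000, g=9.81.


Q = 103.4 * 1e6 / (1000 * 9.81 * 178.2 * 0.92) = 64.2919 m^3/s


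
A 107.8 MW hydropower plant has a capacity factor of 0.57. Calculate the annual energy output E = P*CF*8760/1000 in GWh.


E = 107.8 * 0.57 * 8760 / 1000 = 538.2670 GWh


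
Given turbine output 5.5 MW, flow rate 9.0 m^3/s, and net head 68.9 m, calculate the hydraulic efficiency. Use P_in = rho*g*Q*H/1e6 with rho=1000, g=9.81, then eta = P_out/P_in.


P_in = 1000 * 9.81 * 9.0 * 68.9 / 1e6 = 6.0832 MW
eta = 5.5 / 6.0832 = 0.9041


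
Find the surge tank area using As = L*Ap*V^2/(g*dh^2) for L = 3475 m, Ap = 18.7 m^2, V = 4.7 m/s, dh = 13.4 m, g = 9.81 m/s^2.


As = 3475 * 18.7 * 4.7^2 / (9.81 * 13.4^2) = 814.9173 m^2


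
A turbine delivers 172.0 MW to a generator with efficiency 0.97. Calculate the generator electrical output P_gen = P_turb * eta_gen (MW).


P_gen = 172.0 * 0.97 = 166.8400 MW


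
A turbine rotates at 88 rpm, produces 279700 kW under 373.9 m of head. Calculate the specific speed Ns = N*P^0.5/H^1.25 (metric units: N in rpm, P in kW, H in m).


Ns = 88 * 279700^0.5 / 373.9^1.25 = 28.3064


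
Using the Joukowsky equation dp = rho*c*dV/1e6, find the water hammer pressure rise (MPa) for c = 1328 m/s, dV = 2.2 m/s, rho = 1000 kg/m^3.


dp = 1000 * 1328 * 2.2 / 1e6 = 2.9216 MPa


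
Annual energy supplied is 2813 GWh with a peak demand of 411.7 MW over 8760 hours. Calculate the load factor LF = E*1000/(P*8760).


LF = 2813 * 1000 / (411.7 * 8760) = 0.7800


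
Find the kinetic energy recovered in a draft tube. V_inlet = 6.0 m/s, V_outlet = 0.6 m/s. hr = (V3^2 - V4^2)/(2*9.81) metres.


hr = (6.0^2 - 0.6^2) / (2*9.81) = 1.8165 m


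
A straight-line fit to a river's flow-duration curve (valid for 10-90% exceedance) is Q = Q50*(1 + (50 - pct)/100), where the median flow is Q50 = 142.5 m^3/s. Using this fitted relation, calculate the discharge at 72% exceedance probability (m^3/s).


Q = 142.5 * (1 + (50 - 72)/100) = 111.1500 m^3/s


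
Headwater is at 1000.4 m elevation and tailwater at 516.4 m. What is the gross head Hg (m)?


Hg = 1000.4 - 516.4 = 484.0000 m


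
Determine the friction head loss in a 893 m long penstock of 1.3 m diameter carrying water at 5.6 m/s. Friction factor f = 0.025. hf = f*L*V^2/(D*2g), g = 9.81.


hf = 0.025 * 893 * 5.6^2 / (1.3 * 2 * 9.81) = 27.4489 m


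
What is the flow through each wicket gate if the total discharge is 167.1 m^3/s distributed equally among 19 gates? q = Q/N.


q = 167.1 / 19 = 8.7947 m^3/s


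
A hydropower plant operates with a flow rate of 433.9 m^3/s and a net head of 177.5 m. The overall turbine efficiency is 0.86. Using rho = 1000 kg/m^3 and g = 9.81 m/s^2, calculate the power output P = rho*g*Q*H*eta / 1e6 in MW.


P = 1000 * 9.81 * 433.9 * 177.5 * 0.86 / 1e6 = 649.7637 MW


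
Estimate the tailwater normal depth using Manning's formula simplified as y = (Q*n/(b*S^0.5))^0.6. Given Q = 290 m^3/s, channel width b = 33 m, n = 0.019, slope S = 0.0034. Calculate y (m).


y = (290 * 0.019 / (33 * 0.0034^0.5))^0.6 = 1.8799 m


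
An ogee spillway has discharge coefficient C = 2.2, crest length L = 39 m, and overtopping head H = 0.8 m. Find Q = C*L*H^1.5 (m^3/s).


Q = 2.2 * 39 * 0.8^1.5 = 61.3935 m^3/s


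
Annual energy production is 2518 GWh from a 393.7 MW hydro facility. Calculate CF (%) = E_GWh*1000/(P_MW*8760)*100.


CF = 2518 * 1000 / (393.7 * 8760) * 100 = 73.0106 %


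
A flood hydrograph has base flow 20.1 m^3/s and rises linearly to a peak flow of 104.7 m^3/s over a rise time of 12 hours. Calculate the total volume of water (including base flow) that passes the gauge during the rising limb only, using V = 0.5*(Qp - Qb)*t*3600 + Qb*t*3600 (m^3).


V = 0.5*(104.7 - 20.1)*12*3600 + 20.1*12*3600 = 2.6957e+06 m^3


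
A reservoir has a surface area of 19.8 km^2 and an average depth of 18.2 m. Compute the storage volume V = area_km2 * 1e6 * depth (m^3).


V = 19.8 * 1e6 * 18.2 = 3.6036e+08 m^3


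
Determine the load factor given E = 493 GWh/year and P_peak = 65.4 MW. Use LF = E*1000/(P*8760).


LF = 493 * 1000 / (65.4 * 8760) = 0.8605


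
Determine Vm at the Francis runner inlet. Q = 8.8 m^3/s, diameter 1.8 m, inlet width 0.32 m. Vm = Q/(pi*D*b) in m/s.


Vm = 8.8 / (pi * 1.8 * 0.32) = 4.8631 m/s


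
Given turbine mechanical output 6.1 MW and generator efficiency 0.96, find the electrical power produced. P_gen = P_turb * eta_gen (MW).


P_gen = 6.1 * 0.96 = 5.8560 MW


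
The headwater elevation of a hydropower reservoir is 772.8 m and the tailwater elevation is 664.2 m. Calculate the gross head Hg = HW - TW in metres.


Hg = 772.8 - 664.2 = 108.6000 m


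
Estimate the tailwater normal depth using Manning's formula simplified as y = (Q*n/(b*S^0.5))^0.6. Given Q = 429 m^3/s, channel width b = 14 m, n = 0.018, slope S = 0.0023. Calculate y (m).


y = (429 * 0.018 / (14 * 0.0023^0.5))^0.6 = 4.3295 m


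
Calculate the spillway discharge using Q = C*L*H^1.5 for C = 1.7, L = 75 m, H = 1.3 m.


Q = 1.7 * 75 * 1.3^1.5 = 188.9841 m^3/s


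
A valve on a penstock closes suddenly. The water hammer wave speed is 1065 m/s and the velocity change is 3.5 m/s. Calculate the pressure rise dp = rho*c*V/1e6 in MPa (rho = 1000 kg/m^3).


dp = 1000 * 1065 * 3.5 / 1e6 = 3.7275 MPa


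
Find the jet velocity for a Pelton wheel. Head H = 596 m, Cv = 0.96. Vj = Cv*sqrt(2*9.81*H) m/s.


Vj = 0.96 * sqrt(2*9.81*596) = 103.8111 m/s


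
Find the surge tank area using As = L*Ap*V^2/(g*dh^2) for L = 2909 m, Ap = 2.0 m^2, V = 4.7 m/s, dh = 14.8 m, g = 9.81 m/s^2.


As = 2909 * 2.0 * 4.7^2 / (9.81 * 14.8^2) = 59.8104 m^2


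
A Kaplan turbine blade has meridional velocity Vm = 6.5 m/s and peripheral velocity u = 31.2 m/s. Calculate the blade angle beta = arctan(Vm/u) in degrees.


beta = arctan(6.5 / 31.2) = 11.7683 degrees


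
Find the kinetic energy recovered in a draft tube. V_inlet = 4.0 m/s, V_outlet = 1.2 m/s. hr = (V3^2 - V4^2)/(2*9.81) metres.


hr = (4.0^2 - 1.2^2) / (2*9.81) = 0.7421 m


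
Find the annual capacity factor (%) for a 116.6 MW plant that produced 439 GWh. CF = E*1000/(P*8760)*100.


CF = 439 * 1000 / (116.6 * 8760) * 100 = 42.9795 %


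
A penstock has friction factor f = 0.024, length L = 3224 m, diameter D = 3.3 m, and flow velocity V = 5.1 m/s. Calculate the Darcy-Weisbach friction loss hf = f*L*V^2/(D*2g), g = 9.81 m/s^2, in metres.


hf = 0.024 * 3224 * 5.1^2 / (3.3 * 2 * 9.81) = 31.0838 m


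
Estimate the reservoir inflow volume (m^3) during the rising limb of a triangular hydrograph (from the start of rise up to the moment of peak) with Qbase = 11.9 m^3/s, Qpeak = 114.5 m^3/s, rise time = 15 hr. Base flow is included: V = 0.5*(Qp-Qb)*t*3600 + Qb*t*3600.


V = 0.5*(114.5 - 11.9)*15*3600 + 11.9*15*3600 = 3.4128e+06 m^3


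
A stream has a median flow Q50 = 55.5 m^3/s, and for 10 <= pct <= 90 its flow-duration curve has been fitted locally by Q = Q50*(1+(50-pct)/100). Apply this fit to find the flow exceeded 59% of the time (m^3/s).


Q = 55.5 * (1 + (50 - 59)/100) = 50.5050 m^3/s


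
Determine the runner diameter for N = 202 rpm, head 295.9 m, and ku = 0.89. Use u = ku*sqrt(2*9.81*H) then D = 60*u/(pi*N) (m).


u = 0.89 * sqrt(2*9.81*295.9) = 67.8128 m/s
D = 60 * 67.8128 / (pi * 202) = 6.4115 m


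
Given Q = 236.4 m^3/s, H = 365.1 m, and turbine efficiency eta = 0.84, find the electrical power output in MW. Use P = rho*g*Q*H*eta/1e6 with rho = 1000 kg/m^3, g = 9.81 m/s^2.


P = 1000 * 9.81 * 236.4 * 365.1 * 0.84 / 1e6 = 711.2260 MW


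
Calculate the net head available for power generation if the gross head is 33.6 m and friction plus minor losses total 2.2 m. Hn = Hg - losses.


Hn = 33.6 - 2.2 = 31.4000 m


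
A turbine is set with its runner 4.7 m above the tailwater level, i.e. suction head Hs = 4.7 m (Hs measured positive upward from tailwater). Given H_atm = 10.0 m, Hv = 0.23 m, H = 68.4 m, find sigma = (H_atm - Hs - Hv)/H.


sigma = (10.0 - 4.7 - 0.23) / 68.4 = 0.0741


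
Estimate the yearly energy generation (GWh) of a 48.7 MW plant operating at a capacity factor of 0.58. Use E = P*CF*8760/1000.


E = 48.7 * 0.58 * 8760 / 1000 = 247.4350 GWh


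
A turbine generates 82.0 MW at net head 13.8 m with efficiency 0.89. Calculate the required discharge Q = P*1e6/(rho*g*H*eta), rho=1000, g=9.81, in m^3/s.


Q = 82.0 * 1e6 / (1000 * 9.81 * 13.8 * 0.89) = 680.5746 m^3/s


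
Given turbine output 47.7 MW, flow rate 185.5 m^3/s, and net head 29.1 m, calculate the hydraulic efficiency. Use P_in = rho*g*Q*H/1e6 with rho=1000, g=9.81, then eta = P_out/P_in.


P_in = 1000 * 9.81 * 185.5 * 29.1 / 1e6 = 52.9549 MW
eta = 47.7 / 52.9549 = 0.9008


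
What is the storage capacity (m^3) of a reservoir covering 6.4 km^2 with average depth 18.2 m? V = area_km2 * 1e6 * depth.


V = 6.4 * 1e6 * 18.2 = 1.1648e+08 m^3


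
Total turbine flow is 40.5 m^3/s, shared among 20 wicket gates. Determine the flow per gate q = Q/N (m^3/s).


q = 40.5 / 20 = 2.0250 m^3/s


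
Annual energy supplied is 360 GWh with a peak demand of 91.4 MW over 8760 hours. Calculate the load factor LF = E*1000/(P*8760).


LF = 360 * 1000 / (91.4 * 8760) = 0.4496


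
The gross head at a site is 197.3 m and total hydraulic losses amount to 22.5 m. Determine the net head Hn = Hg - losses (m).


Hn = 197.3 - 22.5 = 174.8000 m


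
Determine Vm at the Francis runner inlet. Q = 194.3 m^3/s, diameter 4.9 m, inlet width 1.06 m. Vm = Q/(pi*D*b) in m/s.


Vm = 194.3 / (pi * 4.9 * 1.06) = 11.9075 m/s


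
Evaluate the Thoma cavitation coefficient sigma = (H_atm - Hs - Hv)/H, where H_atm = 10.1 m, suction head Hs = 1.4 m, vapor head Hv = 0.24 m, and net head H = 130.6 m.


sigma = (10.1 - 1.4 - 0.24) / 130.6 = 0.0648


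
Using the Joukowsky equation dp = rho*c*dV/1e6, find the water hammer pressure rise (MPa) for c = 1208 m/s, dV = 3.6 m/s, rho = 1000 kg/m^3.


dp = 1000 * 1208 * 3.6 / 1e6 = 4.3488 MPa


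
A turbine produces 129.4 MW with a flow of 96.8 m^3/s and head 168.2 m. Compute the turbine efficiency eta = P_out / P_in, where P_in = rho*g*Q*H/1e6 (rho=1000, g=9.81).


P_in = 1000 * 9.81 * 96.8 * 168.2 / 1e6 = 159.7241 MW
eta = 129.4 / 159.7241 = 0.8101


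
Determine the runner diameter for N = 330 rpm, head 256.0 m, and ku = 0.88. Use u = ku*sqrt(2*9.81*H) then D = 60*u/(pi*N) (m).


u = 0.88 * sqrt(2*9.81*256.0) = 62.3666 m/s
D = 60 * 62.3666 / (pi * 330) = 3.6094 m


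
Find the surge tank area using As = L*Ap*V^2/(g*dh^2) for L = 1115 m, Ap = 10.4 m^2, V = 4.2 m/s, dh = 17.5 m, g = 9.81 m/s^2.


As = 1115 * 10.4 * 4.2^2 / (9.81 * 17.5^2) = 68.0866 m^2


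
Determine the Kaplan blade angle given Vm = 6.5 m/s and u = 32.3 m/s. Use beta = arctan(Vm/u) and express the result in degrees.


beta = arctan(6.5 / 32.3) = 11.3781 degrees


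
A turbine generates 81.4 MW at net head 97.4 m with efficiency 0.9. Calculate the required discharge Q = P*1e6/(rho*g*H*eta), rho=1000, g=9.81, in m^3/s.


Q = 81.4 * 1e6 / (1000 * 9.81 * 97.4 * 0.9) = 94.6573 m^3/s


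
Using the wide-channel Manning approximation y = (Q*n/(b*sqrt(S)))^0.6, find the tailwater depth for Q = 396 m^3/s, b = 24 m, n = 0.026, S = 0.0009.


y = (396 * 0.026 / (24 * 0.0009^0.5))^0.6 = 4.9340 m


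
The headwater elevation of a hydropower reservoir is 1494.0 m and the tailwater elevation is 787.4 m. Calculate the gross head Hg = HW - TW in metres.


Hg = 1494.0 - 787.4 = 706.6000 m


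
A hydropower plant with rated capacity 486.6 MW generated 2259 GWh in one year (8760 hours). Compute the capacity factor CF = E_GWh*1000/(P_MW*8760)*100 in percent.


CF = 2259 * 1000 / (486.6 * 8760) * 100 = 52.9956 %


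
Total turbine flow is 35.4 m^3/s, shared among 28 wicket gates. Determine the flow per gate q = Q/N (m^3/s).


q = 35.4 / 28 = 1.2643 m^3/s


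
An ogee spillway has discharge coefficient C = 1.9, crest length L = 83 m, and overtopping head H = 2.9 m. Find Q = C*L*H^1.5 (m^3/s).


Q = 1.9 * 83 * 2.9^1.5 = 778.8049 m^3/s


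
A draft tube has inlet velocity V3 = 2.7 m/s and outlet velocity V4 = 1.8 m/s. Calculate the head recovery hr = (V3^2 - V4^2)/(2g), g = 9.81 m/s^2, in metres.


hr = (2.7^2 - 1.8^2) / (2*9.81) = 0.2064 m
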